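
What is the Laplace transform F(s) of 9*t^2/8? 9/(4*s^3) 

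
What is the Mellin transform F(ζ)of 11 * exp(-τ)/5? 11 * gamma(ζ)/5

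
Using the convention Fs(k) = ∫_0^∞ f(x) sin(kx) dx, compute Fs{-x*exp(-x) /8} -k/(4*(k^2+1) ^2) 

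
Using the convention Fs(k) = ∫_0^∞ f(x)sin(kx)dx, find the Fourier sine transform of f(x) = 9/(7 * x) 9 * pi/14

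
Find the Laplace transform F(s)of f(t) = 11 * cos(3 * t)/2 11 * s/(2 * (s^2 + 9))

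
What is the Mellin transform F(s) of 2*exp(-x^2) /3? gamma(s/2) /3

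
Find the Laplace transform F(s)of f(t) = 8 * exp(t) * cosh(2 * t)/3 8 * (s - 1)/(3 * ((s - 1)^2 - 4))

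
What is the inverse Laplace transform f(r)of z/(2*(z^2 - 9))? cosh(3*r)/2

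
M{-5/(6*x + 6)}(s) -5*pi*csc(pi*s)/6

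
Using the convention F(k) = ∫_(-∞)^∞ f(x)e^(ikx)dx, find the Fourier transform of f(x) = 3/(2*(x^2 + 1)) 3*pi*exp(-Abs(k))/2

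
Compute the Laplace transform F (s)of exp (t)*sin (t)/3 1/ (3*( (s - 1)^2 + 1))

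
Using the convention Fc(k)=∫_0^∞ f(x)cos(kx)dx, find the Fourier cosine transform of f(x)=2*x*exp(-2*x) 2*(4 - k^2)/(k^2+4)^2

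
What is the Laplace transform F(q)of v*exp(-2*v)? (q+2)^(-2)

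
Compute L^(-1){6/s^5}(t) t^4/4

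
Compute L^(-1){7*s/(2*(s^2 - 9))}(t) 7*cosh(3*t)/2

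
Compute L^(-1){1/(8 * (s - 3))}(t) exp(3 * t)/8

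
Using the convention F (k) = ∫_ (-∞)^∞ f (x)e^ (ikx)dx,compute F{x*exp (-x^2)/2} I*sqrt (pi)*k*exp (-k^2/4)/4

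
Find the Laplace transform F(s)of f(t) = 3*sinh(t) 3/(s^2-1)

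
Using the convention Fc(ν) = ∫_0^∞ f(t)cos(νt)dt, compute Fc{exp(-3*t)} 3/(ν^2 + 9)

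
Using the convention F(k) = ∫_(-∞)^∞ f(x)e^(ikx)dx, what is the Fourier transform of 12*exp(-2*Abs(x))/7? 48/(7*(k^2 + 4))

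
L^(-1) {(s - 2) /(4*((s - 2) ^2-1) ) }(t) exp(2*t)*cosh(t) /4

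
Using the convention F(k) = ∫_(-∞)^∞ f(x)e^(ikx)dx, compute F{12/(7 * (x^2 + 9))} 4 * pi * exp(-3 * Abs(k))/7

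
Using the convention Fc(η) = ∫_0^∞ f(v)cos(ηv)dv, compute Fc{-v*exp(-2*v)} (η^2 - 4)/(η^2+4)^2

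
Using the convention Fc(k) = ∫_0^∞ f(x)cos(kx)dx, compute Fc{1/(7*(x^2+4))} pi*exp(-2*k)/28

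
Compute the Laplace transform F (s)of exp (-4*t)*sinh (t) 1/ ( (s + 4)^2 - 1)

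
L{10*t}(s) 10/s^2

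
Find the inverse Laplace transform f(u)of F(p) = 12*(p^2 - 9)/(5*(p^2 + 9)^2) 12*u*cos(3*u)/5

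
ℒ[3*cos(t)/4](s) 3*s/(4*(s^2 + 1))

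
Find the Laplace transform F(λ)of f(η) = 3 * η 3/λ^2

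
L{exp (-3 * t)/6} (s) 1/ (6 * (s + 3))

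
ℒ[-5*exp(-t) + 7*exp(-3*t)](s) 7/(s + 3)-5/(s + 1)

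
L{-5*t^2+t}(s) s^(-2) - 10/s^3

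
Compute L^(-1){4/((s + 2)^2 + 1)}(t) 4*exp(-2*t)*sin(t)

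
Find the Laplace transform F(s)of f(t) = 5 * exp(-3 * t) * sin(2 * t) 10/((s + 3)^2 + 4)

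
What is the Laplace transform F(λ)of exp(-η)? 1/(λ + 1)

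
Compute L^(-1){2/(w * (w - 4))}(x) exp(2 * x) * sinh(2 * x)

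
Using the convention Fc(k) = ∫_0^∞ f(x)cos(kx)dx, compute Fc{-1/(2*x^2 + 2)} -pi*exp(-k)/4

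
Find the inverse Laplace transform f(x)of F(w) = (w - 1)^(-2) x * exp(x)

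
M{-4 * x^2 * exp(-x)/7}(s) -4 * gamma(s + 2)/7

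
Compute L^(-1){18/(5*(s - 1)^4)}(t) 3*t^3*exp(t)/5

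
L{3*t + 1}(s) 1/s + 3/s^2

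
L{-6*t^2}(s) -12/s^3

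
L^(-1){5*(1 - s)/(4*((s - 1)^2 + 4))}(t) -5*exp(t)*cos(2*t)/4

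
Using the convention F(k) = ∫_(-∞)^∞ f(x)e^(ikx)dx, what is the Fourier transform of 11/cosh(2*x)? 11*pi/(2*cosh(pi*k/4))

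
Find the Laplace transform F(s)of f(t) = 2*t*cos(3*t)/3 2*(s^2 - 9)/(3*(s^2 + 9)^2)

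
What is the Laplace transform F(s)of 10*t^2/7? 20/(7*s^3)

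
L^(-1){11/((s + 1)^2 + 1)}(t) 11 * exp(-t) * sin(t)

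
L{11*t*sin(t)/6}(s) 11*s/(3*(s^2 + 1)^2)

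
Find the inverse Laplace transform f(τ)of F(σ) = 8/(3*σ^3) 4*τ^2/3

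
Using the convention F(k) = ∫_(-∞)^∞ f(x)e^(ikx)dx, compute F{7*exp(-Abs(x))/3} 14/(3*(k^2 + 1))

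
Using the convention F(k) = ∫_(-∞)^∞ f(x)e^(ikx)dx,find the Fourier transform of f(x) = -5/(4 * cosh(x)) -5 * pi/(4 * cosh(pi * k/2))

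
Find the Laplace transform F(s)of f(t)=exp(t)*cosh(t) (s - 1)/(s*(s - 2))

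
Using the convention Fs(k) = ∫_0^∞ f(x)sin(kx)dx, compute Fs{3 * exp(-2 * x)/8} 3 * k/(8 * (k^2 + 4))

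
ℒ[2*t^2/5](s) 4/(5*s^3)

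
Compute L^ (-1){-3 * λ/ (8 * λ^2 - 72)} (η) -3 * cosh (3 * η)/8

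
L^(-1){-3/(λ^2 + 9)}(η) -sin(3 * η)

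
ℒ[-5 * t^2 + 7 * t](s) 7/s^2 - 10/s^3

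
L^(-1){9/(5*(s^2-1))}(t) 9*sinh(t)/5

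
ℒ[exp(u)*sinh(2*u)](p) 2/((p - 1)^2-4)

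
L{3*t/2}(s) 3/(2*s^2)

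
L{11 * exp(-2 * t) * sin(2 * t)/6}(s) 11/(3 * ((s + 2)^2 + 4))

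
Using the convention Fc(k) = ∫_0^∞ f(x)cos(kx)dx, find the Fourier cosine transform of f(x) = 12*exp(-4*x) 48/(k^2 + 16)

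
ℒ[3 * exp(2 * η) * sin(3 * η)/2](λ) 9/(2 * ((λ - 2)^2 + 9))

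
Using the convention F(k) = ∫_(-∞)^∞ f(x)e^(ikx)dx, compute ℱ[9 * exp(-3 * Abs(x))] 54/(k^2 + 9)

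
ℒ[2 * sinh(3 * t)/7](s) 6/(7 * (s^2 - 9))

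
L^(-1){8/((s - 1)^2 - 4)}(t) 4 * exp(t) * sinh(2 * t)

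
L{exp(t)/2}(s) 1/(2*(s - 1))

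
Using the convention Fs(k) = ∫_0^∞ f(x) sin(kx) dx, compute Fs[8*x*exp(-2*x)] 32*k/(k^2+4) ^2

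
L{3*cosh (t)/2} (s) 3*s/ (2*(s^2-1))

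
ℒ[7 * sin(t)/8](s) 7/(8 * (s^2 + 1))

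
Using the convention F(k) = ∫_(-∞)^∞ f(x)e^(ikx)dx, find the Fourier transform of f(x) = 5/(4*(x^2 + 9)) 5*pi*exp(-3*Abs(k))/12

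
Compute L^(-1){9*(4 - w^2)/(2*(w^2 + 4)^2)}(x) -9*x*cos(2*x)/2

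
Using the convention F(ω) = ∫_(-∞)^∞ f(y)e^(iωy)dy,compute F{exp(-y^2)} sqrt(pi)*exp(-ω^2/4)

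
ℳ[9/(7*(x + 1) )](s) 9*pi*csc(pi*s) /7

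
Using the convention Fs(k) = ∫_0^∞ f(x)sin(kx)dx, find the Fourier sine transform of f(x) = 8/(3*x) 4*pi/3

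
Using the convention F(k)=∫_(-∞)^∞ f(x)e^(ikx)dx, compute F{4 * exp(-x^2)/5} 4 * sqrt(pi) * exp(-k^2/4)/5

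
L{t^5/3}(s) 40/s^6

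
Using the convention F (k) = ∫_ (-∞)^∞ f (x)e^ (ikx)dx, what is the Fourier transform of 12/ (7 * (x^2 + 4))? 6 * pi * exp (-2 * Abs (k))/7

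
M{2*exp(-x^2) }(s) gamma(s/2) 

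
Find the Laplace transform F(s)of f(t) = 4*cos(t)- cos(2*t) 4*s/(s^2 + 1)- s/(s^2 + 4)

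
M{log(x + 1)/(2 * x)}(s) -pi * csc(pi * s)/(2 * s - 2)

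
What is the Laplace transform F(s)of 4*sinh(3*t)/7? 12/(7*(s^2 - 9))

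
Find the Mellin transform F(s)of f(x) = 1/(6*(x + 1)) pi*csc(pi*s)/6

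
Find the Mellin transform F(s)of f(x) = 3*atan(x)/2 -3*pi*sec(pi*s/2)/(4*s)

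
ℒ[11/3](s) 11/(3*s)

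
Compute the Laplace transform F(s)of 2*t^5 240/s^6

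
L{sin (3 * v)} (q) 3/ (q^2 + 9)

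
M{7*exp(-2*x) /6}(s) 7*gamma(s) /(6*2^s) 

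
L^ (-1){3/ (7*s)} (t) 3/7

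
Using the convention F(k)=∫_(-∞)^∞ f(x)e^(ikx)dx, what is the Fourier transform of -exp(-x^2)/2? -sqrt(pi) * exp(-k^2/4)/2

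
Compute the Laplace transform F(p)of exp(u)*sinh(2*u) 2/((p - 1)^2 - 4)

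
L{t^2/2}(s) s^(-3)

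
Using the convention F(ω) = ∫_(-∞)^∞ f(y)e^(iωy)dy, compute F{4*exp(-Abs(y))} 8/(ω^2 + 1)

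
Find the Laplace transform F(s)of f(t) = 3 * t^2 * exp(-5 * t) 6/(s+5)^3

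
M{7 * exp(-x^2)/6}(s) 7 * gamma(s/2)/12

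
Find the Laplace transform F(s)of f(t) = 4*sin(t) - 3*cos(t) 4/(s^2 + 1) - 3*s/(s^2 + 1)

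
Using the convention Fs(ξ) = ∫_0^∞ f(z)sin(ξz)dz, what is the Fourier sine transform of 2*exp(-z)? 2*ξ/(ξ^2 + 1)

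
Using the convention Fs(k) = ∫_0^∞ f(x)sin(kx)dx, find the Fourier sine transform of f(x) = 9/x 9*pi/2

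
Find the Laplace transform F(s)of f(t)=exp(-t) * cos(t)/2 (s+1)/(2 * ((s+1)^2+1))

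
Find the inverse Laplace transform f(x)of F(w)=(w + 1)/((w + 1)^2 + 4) exp(-x)*cos(2*x)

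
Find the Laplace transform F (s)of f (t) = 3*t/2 3/ (2*s^2)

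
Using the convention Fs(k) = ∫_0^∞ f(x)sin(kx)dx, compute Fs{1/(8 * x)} pi/16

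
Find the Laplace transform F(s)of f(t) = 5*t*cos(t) 5*(s^2 - 1)/(s^2 + 1)^2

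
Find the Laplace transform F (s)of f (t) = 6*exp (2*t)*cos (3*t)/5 6*(s - 2)/ (5*( (s - 2)^2 + 9))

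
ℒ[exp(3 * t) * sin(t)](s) 1/((s - 3)^2+1)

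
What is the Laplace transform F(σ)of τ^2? 2/σ^3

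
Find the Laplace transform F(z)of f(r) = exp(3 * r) 1/(z - 3)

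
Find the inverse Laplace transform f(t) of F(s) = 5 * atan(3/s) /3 5 * sin(3 * t) /(3 * t) 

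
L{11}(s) 11/s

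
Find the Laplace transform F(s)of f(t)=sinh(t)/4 1/(4*(s^2-1))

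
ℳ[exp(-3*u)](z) gamma(z)/3^z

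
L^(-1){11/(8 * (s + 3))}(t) 11 * exp(-3 * t)/8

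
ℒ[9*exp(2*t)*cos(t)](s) 9*(s - 2)/((s - 2)^2+1)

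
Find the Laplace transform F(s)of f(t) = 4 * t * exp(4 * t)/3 4/(3 * (s - 4)^2)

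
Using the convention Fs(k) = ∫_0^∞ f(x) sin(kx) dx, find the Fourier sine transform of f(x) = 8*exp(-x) 8*k/(k^2+1) 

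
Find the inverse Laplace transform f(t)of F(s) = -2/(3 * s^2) -2 * t/3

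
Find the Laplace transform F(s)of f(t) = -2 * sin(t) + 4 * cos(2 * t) 4 * s/(s^2 + 4) - 2/(s^2 + 1)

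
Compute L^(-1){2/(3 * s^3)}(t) t^2/3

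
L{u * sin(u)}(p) 2 * p/(p^2+1)^2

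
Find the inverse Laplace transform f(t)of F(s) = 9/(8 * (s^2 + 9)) 3 * sin(3 * t)/8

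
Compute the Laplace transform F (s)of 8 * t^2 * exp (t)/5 16/ (5 * (s - 1)^3)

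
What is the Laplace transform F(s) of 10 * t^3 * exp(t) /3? 20/(s - 1) ^4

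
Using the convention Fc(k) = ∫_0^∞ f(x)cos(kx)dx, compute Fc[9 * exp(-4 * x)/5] 36/(5 * (k^2 + 16))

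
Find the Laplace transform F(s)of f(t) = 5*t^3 30/s^4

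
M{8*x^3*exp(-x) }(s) 8*gamma(s + 3) 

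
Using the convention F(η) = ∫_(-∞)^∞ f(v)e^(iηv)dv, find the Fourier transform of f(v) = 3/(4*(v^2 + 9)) pi*exp(-3*Abs(η))/4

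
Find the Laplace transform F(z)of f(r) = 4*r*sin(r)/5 8*z/(5*(z^2 + 1)^2)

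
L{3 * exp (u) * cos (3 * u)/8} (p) 3 * (p - 1)/ (8 * ( (p - 1)^2 + 9))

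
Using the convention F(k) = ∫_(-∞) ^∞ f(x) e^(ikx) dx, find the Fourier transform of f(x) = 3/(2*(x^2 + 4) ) 3*pi*exp(-2*Abs(k) ) /4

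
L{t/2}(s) 1/(2 * s^2)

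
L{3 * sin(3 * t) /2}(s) 9/(2 * (s^2+9) ) 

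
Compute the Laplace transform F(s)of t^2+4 4/s+2/s^3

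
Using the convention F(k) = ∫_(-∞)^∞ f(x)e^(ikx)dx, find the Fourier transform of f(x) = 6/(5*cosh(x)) 6*pi/(5*cosh(pi*k/2))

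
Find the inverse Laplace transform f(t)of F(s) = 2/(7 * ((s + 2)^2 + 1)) 2 * exp(-2 * t) * sin(t)/7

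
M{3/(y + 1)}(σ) 3*pi*csc(pi*σ)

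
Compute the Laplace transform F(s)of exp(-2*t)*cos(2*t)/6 (s+2)/(6*((s+2)^2+4))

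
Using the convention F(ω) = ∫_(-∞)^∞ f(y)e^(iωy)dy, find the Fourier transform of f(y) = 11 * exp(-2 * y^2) 11 * sqrt(2) * sqrt(pi) * exp(-ω^2/8)/2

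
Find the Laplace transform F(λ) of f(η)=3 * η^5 360/λ^6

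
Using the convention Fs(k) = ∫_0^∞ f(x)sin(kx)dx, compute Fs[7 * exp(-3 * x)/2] 7 * k/(2 * (k^2+9))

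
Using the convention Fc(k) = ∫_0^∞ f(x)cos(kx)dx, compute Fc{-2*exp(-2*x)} -4/(k^2 + 4)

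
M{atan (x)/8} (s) -pi*sec (pi*s/2)/ (16*s)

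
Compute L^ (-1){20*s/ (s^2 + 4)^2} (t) 5*t*sin (2*t)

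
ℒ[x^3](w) 6/w^4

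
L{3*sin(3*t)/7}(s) 9/(7*(s^2 + 9))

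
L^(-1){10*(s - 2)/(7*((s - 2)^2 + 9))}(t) 10*exp(2*t)*cos(3*t)/7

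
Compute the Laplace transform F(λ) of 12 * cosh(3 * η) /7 12 * λ/(7 * (λ^2 - 9) ) 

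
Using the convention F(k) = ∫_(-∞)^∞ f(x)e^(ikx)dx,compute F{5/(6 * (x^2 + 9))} 5 * pi * exp(-3 * Abs(k))/18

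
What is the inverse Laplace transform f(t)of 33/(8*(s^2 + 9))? 11*sin(3*t)/8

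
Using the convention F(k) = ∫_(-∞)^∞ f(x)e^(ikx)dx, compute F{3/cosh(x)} 3*pi/cosh(pi*k/2)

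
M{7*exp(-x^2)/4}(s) 7*gamma(s/2)/8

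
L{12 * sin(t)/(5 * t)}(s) 12 * atan(1/s)/5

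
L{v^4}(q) 24/q^5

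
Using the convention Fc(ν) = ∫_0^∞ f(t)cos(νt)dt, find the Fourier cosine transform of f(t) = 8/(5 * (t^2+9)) 4 * pi * exp(-3 * ν)/15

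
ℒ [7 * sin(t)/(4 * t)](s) 7 * atan(1/s)/4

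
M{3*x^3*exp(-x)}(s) 3*gamma(s + 3)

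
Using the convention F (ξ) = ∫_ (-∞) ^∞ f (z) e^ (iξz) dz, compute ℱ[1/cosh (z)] pi/cosh (pi*ξ/2) 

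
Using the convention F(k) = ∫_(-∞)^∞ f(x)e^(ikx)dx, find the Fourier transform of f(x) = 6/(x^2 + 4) 3*pi*exp(-2*Abs(k))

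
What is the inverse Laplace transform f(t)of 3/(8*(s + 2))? 3*exp(-2*t)/8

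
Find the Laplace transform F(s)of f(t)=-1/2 -1/(2*s)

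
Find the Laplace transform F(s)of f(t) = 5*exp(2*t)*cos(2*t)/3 5*(s - 2)/(3*((s - 2)^2 + 4))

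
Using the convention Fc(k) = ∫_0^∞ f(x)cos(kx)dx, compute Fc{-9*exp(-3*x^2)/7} -3*sqrt(3)*sqrt(pi)*exp(-k^2/12)/14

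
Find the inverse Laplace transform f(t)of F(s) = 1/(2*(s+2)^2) t*exp(-2*t)/2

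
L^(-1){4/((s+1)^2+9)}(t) 4 * exp(-t) * sin(3 * t)/3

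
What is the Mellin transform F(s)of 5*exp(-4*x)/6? 5*gamma(s)/(6*2^(2*s))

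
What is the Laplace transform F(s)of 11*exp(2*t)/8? 11/(8*(s - 2))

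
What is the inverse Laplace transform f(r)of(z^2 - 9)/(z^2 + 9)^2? r*cos(3*r)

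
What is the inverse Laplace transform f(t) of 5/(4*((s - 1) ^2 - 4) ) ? 5*exp(t)*sinh(2*t) /8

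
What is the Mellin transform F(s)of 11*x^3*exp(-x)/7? 11*gamma(s + 3)/7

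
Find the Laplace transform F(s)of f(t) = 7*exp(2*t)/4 7/(4*(s - 2))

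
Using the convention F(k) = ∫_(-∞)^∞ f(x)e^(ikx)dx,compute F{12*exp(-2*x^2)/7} 6*sqrt(2)*sqrt(pi)*exp(-k^2/8)/7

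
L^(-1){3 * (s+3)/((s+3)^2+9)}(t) 3 * exp(-3 * t) * cos(3 * t)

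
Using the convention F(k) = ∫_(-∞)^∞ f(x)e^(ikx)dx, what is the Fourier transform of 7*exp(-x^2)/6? 7*sqrt(pi)*exp(-k^2/4)/6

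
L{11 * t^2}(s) 22/s^3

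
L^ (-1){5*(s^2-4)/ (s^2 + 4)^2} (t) 5*t*cos (2*t)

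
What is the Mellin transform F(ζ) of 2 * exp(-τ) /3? 2 * gamma(ζ) /3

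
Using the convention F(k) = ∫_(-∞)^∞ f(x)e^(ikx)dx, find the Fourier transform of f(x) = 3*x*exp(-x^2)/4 3*I*sqrt(pi)*k*exp(-k^2/4)/8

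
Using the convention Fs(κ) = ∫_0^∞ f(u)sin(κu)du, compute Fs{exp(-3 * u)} κ/(κ^2 + 9)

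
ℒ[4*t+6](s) 6/s+4/s^2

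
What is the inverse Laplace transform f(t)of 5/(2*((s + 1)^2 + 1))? 5*exp(-t)*sin(t)/2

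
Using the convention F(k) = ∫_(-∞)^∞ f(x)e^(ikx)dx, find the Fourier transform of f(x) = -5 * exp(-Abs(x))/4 -5/(2 * k^2 + 2)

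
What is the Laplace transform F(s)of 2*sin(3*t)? 6/(s^2 + 9)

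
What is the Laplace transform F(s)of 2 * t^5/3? 80/s^6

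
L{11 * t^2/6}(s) 11/(3 * s^3)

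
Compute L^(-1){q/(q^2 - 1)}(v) cosh(v)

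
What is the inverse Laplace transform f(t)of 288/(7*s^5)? 12*t^4/7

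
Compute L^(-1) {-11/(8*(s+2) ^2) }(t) -11*t*exp(-2*t) /8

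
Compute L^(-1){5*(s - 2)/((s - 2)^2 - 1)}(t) 5*exp(2*t)*cosh(t)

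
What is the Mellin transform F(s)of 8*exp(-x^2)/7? 4*gamma(s/2)/7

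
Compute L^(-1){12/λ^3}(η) 6*η^2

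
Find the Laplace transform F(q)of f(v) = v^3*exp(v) 6/(q - 1)^4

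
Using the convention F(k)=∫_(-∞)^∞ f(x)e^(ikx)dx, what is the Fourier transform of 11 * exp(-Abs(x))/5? 22/(5 * (k^2+1))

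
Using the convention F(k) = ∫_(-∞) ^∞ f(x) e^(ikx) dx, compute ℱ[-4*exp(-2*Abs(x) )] -16/(k^2 + 4) 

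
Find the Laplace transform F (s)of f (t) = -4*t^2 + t s^ (-2) - 8/s^3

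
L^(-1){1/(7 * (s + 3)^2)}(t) t * exp(-3 * t)/7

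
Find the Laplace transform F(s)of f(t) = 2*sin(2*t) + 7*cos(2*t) 7*s/(s^2 + 4) + 4/(s^2 + 4)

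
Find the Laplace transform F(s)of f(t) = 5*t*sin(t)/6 5*s/(3*(s^2 + 1)^2)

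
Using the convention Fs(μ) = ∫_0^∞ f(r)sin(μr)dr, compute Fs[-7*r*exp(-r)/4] -7*μ/(2*(μ^2 + 1)^2)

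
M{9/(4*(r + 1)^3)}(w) 9*pi*(w - 2)*(w - 1)/(8*sin(pi*w))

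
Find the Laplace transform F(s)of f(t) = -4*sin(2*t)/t -4*atan(2/s)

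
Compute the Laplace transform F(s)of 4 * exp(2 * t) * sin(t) 4/((s - 2)^2 + 1)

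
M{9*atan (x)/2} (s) -9*pi*sec (pi*s/2)/ (4*s)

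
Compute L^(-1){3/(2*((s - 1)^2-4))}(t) 3*exp(t)*sinh(2*t)/4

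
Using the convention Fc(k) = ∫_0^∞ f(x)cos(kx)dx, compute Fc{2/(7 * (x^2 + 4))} pi * exp(-2 * k)/14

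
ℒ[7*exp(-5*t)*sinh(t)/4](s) 7/(4*((s + 5)^2-1))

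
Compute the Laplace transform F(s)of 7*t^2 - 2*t 14/s^3 - 2/s^2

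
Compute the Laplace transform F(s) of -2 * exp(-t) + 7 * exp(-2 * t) 7/(s + 2) - 2/(s + 1) 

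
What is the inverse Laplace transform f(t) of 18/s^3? 9 * t^2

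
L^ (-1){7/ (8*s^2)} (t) 7*t/8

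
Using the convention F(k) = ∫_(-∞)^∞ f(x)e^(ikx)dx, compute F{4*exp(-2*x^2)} 2*sqrt(2)*sqrt(pi)*exp(-k^2/8)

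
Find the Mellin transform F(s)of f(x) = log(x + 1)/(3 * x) -pi * csc(pi * s)/(3 * s - 3)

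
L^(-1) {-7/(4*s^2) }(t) -7*t/4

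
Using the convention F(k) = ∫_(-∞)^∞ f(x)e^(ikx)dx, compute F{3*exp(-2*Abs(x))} 12/(k^2 + 4)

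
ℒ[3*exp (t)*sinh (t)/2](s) 3/ (2*s*(s - 2))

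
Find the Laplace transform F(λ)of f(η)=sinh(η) 1/(λ^2-1)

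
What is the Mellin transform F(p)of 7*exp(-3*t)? 7*gamma(p)/3^p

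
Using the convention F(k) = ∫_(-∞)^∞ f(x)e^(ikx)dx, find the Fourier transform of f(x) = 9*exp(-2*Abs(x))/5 36/(5*(k^2 + 4))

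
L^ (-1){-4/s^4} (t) -2*t^3/3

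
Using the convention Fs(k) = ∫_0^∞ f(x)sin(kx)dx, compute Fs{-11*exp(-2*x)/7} -11*k/(7*k^2 + 28)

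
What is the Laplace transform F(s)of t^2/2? s^(-3)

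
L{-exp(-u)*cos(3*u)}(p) (-p - 1)/((p + 1)^2 + 9)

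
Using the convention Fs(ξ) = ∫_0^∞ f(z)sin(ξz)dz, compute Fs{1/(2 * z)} pi/4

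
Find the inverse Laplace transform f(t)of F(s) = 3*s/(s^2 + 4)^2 3*t*sin(2*t)/4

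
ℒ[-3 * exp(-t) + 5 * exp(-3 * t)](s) 5/(s + 3) - 3/(s + 1)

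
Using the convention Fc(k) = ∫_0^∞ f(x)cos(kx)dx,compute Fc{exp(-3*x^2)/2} sqrt(3)*sqrt(pi)*exp(-k^2/12)/12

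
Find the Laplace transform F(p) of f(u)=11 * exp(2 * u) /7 11/(7 * (p - 2) ) 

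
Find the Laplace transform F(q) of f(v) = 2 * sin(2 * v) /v 2 * atan(2/q) 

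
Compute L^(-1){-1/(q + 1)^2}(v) -v * exp(-v)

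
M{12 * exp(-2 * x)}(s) 12 * gamma(s)/2^s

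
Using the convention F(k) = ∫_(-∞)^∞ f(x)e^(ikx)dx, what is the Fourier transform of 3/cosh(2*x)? 3*pi/(2*cosh(pi*k/4))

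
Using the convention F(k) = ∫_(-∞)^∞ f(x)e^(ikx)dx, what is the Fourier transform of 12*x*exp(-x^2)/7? 6*I*sqrt(pi)*k*exp(-k^2/4)/7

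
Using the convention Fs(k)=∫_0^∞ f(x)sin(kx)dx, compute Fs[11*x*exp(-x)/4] 11*k/(2*(k^2 + 1)^2)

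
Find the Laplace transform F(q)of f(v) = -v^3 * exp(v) -6/(q - 1)^4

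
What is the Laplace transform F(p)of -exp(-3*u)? -1/(p + 3)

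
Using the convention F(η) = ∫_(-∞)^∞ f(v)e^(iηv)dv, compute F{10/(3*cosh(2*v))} 5*pi/(3*cosh(pi*η/4))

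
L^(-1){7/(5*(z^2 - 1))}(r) 7*sinh(r)/5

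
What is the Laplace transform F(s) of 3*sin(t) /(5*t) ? 3*atan(1/s) /5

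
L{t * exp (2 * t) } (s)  (s - 2) ^ (-2) 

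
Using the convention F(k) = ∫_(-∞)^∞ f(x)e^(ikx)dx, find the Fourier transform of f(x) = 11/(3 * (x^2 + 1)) 11 * pi * exp(-Abs(k))/3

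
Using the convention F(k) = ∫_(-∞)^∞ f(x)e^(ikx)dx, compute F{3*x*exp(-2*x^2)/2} 3*sqrt(2)*I*sqrt(pi)*k*exp(-k^2/8)/16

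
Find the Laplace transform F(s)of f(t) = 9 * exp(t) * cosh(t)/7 9 * (s - 1)/(7 * s * (s - 2))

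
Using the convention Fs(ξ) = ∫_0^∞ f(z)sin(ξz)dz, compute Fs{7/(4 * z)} 7 * pi/8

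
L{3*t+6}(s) 6/s+3/s^2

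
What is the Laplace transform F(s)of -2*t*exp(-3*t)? -2/(s + 3)^2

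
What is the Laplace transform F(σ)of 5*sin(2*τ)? 10/(σ^2 + 4)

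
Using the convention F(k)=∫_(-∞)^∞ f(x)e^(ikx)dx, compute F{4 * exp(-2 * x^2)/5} 2 * sqrt(2) * sqrt(pi) * exp(-k^2/8)/5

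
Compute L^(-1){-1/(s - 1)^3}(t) -t^2 * exp(t)/2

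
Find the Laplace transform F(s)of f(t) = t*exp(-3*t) (s+3)^(-2)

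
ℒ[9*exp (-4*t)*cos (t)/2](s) 9*(s+4)/ (2*( (s+4)^2+1))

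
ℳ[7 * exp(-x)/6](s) 7 * gamma(s)/6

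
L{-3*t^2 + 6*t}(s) 6/s^2-6/s^3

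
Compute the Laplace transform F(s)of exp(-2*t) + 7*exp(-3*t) 7/(s + 3) + 1/(s + 2)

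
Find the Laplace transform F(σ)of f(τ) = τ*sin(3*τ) 6*σ/(σ^2 + 9)^2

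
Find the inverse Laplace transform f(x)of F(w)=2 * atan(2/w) 2 * sin(2 * x)/x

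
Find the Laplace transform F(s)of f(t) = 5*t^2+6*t 6/s^2+10/s^3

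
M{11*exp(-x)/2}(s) 11*gamma(s)/2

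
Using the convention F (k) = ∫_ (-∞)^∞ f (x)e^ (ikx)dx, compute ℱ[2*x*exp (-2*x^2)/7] sqrt (2)*I*sqrt (pi)*k*exp (-k^2/8)/28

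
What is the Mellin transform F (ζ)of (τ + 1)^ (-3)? pi * (ζ - 2) * (ζ - 1)/ (2 * sin (pi * ζ))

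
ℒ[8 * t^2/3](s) 16/(3 * s^3)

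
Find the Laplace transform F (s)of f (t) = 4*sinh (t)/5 4/ (5*(s^2 - 1))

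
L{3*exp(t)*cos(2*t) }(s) 3*(s - 1) /((s - 1) ^2 + 4) 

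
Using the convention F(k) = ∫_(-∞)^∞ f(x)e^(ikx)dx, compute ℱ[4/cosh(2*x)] 2*pi/cosh(pi*k/4)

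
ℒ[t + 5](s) s^(-2) + 5/s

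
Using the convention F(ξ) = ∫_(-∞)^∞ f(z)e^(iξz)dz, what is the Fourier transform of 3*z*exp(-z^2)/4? 3*I*sqrt(pi)*ξ*exp(-ξ^2/4)/8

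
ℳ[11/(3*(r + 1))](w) 11*pi*csc(pi*w)/3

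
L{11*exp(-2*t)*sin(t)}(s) 11/((s + 2)^2 + 1)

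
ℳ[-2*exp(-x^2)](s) -gamma(s/2)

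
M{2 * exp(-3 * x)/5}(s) 2 * gamma(s)/(5 * 3^s)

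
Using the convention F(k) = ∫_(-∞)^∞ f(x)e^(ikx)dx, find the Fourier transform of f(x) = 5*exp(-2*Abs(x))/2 10/(k^2 + 4)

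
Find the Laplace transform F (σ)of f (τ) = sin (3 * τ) 3/ (σ^2 + 9)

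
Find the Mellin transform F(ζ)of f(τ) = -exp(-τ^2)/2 -gamma(ζ/2)/4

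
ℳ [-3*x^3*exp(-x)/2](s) -3*gamma(s + 3)/2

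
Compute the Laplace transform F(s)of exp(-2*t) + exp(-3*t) 1/(s + 2) + 1/(s + 3)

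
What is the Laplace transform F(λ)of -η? -1/λ^2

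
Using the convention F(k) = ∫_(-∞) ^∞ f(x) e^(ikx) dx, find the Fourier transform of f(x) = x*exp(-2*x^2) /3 sqrt(2)*I*sqrt(pi)*k*exp(-k^2/8) /24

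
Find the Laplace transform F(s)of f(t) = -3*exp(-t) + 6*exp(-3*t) 6/(s + 3) - 3/(s + 1)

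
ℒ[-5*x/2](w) -5/(2*w^2)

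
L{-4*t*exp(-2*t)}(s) -4/(s + 2)^2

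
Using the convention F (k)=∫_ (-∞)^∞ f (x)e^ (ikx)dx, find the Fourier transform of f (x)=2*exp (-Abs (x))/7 4/ (7*(k^2+1))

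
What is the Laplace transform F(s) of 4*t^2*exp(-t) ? 8/(s + 1) ^3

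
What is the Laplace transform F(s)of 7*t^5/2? 420/s^6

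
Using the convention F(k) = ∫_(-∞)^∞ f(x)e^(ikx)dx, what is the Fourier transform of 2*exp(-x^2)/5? 2*sqrt(pi)*exp(-k^2/4)/5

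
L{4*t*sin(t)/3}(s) 8*s/(3*(s^2 + 1)^2)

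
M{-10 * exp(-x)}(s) -10 * gamma(s)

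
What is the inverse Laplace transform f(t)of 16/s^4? 8 * t^3/3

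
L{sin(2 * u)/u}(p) atan(2/p)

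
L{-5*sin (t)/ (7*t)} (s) -5*atan (1/s)/7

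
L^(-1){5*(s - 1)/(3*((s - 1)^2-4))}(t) 5*exp(t)*cosh(2*t)/3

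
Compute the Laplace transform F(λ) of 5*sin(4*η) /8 5/(2*(λ^2+16) ) 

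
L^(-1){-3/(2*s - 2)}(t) -3*exp(t)/2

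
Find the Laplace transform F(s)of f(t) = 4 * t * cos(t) 4 * (s^2-1)/(s^2+1)^2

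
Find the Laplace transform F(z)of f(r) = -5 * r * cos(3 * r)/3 5 * (9 - z^2)/(3 * (z^2 + 9)^2)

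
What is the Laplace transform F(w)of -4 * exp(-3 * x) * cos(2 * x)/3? 4 * (-w - 3)/(3 * ((w + 3)^2 + 4))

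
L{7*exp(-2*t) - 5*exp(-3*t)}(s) 7/(s + 2) - 5/(s + 3)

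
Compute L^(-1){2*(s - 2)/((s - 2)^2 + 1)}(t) 2*exp(2*t)*cos(t)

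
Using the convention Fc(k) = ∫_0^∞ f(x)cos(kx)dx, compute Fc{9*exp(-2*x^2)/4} 9*sqrt(2)*sqrt(pi)*exp(-k^2/8)/16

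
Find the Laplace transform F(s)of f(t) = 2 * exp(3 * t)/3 2/(3 * (s - 3))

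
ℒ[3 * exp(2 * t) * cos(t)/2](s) 3 * (s - 2)/(2 * ((s - 2)^2 + 1))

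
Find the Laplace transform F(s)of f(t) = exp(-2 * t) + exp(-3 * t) 1/(s + 2) + 1/(s + 3)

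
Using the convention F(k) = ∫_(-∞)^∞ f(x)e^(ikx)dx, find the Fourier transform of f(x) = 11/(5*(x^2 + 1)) 11*pi*exp(-Abs(k))/5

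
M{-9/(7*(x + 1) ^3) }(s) -9*pi*(s - 2)*(s - 1) /(14*sin(pi*s) ) 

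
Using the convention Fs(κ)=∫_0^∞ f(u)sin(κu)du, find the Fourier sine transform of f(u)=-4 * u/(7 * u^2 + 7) -2 * pi * exp(-κ)/7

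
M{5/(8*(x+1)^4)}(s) 5*gamma(s)*gamma(4 - s)/48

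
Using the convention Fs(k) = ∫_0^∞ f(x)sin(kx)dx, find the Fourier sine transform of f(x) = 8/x 4*pi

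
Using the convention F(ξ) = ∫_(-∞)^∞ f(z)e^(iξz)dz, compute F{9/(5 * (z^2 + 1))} 9 * pi * exp(-Abs(ξ))/5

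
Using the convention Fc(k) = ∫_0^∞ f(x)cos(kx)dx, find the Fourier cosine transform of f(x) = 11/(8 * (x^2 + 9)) 11 * pi * exp(-3 * k)/48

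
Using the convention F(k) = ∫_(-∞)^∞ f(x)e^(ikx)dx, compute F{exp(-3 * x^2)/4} sqrt(3) * sqrt(pi) * exp(-k^2/12)/12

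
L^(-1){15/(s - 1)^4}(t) 5 * t^3 * exp(t)/2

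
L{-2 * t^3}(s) -12/s^4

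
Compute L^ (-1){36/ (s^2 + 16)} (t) 9 * sin (4 * t)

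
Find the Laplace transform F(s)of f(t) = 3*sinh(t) 3/(s^2 - 1)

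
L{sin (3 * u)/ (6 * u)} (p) atan (3/p)/6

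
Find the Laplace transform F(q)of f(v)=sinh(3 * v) 3/(q^2 - 9)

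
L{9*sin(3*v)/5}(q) 27/(5*(q^2+9))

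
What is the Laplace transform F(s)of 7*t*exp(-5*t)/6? 7/(6*(s + 5)^2)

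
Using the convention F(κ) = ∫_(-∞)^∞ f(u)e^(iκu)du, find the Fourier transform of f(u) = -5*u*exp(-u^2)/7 -5*I*sqrt(pi)*κ*exp(-κ^2/4)/14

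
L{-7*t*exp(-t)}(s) -7/(s + 1)^2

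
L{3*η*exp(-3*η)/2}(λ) 3/(2*(λ + 3)^2)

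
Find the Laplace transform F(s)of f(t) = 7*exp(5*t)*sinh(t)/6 7/(6*((s - 5)^2 - 1))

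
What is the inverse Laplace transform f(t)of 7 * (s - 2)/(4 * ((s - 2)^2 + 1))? 7 * exp(2 * t) * cos(t)/4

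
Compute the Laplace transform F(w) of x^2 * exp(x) 2/(w - 1) ^3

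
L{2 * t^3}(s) 12/s^4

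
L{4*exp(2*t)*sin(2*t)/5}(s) 8/(5*((s - 2)^2 + 4))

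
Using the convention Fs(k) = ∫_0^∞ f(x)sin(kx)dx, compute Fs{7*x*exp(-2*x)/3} 28*k/(3*(k^2 + 4)^2)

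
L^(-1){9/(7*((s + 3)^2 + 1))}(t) 9*exp(-3*t)*sin(t)/7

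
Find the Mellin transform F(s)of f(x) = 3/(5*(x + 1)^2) -3*pi*(s - 1)/(5*sin(pi*s))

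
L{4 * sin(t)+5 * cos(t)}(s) 4/(s^2+1)+5 * s/(s^2+1)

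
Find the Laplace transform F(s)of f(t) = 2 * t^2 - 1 4/s^3 - 1/s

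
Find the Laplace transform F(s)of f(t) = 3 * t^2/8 3/(4 * s^3)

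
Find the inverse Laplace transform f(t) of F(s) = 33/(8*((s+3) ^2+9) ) 11*exp(-3*t)*sin(3*t) /8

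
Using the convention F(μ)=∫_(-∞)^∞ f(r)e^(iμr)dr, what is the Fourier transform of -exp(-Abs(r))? -2/(μ^2 + 1)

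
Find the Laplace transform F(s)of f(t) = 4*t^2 8/s^3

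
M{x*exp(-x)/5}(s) gamma(s + 1)/5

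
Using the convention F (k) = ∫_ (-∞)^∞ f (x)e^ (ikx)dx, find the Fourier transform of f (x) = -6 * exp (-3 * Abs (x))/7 -36/ (7 * k^2+63)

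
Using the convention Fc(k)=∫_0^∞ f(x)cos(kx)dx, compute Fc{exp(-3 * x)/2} 3/(2 * (k^2+9))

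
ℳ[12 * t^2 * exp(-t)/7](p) 12 * gamma(p+2)/7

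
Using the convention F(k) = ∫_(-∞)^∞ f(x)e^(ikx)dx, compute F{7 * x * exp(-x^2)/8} 7 * I * sqrt(pi) * k * exp(-k^2/4)/16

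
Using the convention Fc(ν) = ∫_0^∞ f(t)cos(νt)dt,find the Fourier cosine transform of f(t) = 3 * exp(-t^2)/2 3 * sqrt(pi) * exp(-ν^2/4)/4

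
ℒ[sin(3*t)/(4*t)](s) atan(3/s)/4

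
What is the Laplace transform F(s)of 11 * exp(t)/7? 11/(7 * (s - 1))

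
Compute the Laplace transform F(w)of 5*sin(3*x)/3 5/(w^2 + 9)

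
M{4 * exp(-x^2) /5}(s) 2 * gamma(s/2) /5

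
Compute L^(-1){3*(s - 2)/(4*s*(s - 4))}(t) 3*exp(2*t)*cosh(2*t)/4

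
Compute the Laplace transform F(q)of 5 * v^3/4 15/(2 * q^4)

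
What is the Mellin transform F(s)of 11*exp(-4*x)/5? 11*gamma(s)/(5*4^s)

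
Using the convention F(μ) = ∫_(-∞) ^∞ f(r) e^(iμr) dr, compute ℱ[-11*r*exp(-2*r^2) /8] -11*sqrt(2)*I*sqrt(pi)*μ*exp(-μ^2/8) /64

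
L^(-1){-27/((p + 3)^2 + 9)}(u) -9*exp(-3*u)*sin(3*u)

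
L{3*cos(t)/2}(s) 3*s/(2*(s^2 + 1))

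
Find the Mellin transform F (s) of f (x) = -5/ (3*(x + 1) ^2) 5*pi*(s - 1) / (3*sin (pi*s) ) 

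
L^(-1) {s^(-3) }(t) t^2/2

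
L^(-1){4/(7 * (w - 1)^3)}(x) 2 * x^2 * exp(x)/7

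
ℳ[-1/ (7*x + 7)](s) -pi*csc (pi*s)/7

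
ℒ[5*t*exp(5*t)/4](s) 5/(4*(s - 5)^2)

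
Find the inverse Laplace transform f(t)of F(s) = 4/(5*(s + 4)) 4*exp(-4*t)/5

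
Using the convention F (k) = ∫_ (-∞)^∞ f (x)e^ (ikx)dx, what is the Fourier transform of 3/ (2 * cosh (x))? 3 * pi/ (2 * cosh (pi * k/2))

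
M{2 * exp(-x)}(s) 2 * gamma(s)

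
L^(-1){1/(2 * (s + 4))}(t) exp(-4 * t)/2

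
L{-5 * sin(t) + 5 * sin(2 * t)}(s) 10/(s^2 + 4) - 5/(s^2 + 1)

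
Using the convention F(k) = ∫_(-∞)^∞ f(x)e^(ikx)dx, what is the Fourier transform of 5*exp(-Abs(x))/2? 5/(k^2+1)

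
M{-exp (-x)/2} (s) -gamma (s)/2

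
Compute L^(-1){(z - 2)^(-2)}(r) r * exp(2 * r)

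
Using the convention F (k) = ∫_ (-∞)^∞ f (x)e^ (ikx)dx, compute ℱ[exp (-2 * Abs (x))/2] 2/ (k^2 + 4)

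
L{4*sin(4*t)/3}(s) 16/(3*(s^2 + 16))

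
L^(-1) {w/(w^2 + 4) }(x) cos(2 * x) 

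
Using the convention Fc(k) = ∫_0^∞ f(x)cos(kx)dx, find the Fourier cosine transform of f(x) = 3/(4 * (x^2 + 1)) 3 * pi * exp(-k)/8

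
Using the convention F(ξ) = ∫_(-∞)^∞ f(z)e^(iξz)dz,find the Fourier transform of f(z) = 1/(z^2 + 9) pi*exp(-3*Abs(ξ))/3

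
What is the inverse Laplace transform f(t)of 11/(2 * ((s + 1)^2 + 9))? 11 * exp(-t) * sin(3 * t)/6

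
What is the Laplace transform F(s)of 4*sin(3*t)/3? 4/(s^2+9)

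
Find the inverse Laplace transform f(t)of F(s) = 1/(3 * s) 1/3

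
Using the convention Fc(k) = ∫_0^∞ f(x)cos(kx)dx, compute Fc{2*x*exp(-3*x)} 2*(9 - k^2)/(k^2 + 9)^2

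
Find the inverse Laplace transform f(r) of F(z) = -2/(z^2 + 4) -sin(2 * r) 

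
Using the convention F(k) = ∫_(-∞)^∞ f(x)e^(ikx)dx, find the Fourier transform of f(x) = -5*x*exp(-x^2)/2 -5*I*sqrt(pi)*k*exp(-k^2/4)/4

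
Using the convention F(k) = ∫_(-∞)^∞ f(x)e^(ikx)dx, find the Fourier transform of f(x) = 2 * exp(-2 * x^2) sqrt(2) * sqrt(pi) * exp(-k^2/8)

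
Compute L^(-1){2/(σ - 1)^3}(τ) τ^2*exp(τ)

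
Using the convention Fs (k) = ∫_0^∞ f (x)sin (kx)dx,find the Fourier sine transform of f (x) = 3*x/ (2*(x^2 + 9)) 3*pi*exp (-3*k)/4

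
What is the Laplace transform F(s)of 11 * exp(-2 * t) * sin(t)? 11/((s + 2)^2 + 1)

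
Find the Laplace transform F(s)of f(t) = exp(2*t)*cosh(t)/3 (s - 2)/(3*((s - 2)^2 - 1))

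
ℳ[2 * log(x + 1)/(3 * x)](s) -2 * pi * csc(pi * s)/(3 * s - 3)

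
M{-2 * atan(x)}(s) pi * sec(pi * s/2)/s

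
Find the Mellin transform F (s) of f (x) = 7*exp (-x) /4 7*gamma (s) /4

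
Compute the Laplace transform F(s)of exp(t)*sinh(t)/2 1/(2*s*(s - 2))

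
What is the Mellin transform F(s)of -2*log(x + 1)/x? 2*pi*csc(pi*s)/(s - 1)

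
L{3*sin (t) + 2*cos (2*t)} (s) 2*s/ (s^2 + 4) + 3/ (s^2 + 1)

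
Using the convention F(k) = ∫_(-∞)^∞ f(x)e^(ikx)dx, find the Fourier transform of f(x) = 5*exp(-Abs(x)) 10/(k^2 + 1)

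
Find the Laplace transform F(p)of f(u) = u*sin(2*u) 4*p/(p^2 + 4)^2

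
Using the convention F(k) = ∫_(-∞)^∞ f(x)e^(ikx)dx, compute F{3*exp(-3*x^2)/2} sqrt(3)*sqrt(pi)*exp(-k^2/12)/2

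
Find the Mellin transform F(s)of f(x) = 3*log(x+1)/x -3*pi*csc(pi*s)/(s - 1)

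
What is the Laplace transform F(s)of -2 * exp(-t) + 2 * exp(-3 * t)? 2/(s + 3) - 2/(s + 1)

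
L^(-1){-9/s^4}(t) -3*t^3/2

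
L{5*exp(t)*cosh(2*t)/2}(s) 5*(s - 1)/(2*((s - 1)^2 - 4))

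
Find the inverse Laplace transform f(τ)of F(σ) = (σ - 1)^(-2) τ*exp(τ)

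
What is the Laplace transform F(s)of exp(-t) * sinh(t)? 1/(s * (s + 2))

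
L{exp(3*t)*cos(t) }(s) (s - 3) /((s - 3) ^2 + 1) 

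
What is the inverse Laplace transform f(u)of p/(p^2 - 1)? cosh(u)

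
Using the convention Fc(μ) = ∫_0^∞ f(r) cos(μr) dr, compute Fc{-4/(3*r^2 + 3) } -2*pi*exp(-μ) /3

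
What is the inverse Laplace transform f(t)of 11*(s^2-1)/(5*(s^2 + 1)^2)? 11*t*cos(t)/5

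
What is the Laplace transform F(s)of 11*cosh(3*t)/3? 11*s/(3*(s^2 - 9))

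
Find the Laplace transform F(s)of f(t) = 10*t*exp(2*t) 10/(s - 2)^2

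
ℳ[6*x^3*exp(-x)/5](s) 6*gamma(s + 3)/5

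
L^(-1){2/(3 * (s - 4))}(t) 2 * exp(4 * t)/3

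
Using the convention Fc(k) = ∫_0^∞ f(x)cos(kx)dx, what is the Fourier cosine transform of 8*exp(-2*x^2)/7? 2*sqrt(2)*sqrt(pi)*exp(-k^2/8)/7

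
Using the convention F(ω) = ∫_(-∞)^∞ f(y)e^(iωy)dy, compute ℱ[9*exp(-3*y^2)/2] 3*sqrt(3)*sqrt(pi)*exp(-ω^2/12)/2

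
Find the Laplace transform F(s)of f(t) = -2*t -2/s^2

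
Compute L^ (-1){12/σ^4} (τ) 2*τ^3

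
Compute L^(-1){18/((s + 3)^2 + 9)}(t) 6 * exp(-3 * t) * sin(3 * t)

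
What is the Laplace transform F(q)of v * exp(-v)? (q + 1)^(-2)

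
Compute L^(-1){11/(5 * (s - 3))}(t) 11 * exp(3 * t)/5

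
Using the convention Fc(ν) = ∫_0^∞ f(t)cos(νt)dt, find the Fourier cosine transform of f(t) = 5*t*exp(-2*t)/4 5*(4 - ν^2)/(4*(ν^2+4)^2)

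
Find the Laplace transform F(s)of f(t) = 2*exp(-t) 2/(s + 1)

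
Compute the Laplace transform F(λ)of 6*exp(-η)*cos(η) 6*(λ+1)/((λ+1)^2+1)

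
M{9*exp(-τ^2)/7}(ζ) 9*gamma(ζ/2)/14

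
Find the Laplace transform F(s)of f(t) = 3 3/s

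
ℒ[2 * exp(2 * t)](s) 2/(s - 2)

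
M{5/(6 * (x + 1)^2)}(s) -5 * pi * (s - 1)/(6 * sin(pi * s))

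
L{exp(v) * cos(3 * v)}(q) (q - 1)/((q - 1)^2 + 9)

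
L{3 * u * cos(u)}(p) 3 * (p^2 - 1)/(p^2 + 1)^2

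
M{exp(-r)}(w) gamma(w)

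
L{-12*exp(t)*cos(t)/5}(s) 12*(1 - s)/(5*((s - 1)^2 + 1))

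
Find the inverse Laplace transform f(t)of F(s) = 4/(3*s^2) 4*t/3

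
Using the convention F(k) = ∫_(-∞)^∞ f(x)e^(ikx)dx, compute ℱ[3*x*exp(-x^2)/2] 3*I*sqrt(pi)*k*exp(-k^2/4)/4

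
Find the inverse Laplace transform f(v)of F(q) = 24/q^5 v^4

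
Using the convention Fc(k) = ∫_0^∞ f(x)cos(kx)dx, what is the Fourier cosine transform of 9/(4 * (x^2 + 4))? 9 * pi * exp(-2 * k)/16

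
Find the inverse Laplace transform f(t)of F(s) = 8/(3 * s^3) 4 * t^2/3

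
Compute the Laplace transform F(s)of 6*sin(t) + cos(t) 6/(s^2 + 1) + s/(s^2 + 1)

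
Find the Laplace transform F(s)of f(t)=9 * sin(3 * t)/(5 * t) 9 * atan(3/s)/5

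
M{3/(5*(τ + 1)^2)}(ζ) -3*pi*(ζ - 1)/(5*sin(pi*ζ))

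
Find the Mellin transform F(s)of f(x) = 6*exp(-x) 6*gamma(s)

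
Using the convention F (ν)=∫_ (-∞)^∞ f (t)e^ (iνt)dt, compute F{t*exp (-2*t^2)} sqrt (2)*I*sqrt (pi)*ν*exp (-ν^2/8)/8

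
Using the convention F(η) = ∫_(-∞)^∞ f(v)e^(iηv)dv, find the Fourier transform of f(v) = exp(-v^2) sqrt(pi)*exp(-η^2/4)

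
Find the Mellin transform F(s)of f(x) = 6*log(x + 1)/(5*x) -6*pi*csc(pi*s)/(5*s - 5)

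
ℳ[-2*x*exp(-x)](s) -2*gamma(s + 1)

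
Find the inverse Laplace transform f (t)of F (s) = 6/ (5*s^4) t^3/5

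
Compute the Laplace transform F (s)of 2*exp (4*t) 2/ (s - 4)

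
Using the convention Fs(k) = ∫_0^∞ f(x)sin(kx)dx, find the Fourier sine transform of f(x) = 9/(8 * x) 9 * pi/16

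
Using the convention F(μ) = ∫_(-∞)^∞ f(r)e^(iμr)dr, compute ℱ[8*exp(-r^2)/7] 8*sqrt(pi)*exp(-μ^2/4)/7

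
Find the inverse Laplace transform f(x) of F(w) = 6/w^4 x^3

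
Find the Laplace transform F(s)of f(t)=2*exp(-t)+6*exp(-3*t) 6/(s+3)+2/(s+1)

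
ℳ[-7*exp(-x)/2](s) -7*gamma(s)/2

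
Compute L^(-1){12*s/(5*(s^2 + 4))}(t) 12*cos(2*t)/5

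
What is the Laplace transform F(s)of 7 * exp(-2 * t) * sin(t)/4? 7/(4 * ((s+2)^2+1))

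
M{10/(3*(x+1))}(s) 10*pi*csc(pi*s)/3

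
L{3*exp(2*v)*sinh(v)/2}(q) 3/(2*((q - 2)^2 - 1))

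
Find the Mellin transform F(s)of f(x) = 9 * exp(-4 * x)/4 9 * gamma(s)/(4 * 2^(2 * s))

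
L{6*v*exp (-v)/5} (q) 6/ (5*(q + 1)^2)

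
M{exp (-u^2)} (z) gamma (z/2)/2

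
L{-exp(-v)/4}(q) -1/(4*q + 4)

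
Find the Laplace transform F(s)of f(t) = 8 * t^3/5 48/(5 * s^4)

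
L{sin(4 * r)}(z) 4/(z^2+16)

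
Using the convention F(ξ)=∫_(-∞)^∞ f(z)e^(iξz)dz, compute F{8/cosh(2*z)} 4*pi/cosh(pi*ξ/4)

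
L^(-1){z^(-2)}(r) r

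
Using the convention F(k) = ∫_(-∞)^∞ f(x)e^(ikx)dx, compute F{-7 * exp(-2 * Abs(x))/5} -28/(5 * k^2 + 20)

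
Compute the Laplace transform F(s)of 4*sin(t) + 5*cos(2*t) 4/(s^2 + 1) + 5*s/(s^2 + 4)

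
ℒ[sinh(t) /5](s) 1/(5 * (s^2-1) ) 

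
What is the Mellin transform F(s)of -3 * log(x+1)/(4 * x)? 3 * pi * csc(pi * s)/(4 * (s - 1))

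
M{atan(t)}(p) -pi * sec(pi * p/2)/(2 * p)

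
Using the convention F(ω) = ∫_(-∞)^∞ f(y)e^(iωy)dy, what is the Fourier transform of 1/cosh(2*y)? pi/(2*cosh(pi*ω/4))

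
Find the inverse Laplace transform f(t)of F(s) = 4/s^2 4 * t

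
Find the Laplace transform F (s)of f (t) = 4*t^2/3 8/ (3*s^3)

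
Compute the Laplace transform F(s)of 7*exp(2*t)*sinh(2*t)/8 7/(4*s*(s - 4))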